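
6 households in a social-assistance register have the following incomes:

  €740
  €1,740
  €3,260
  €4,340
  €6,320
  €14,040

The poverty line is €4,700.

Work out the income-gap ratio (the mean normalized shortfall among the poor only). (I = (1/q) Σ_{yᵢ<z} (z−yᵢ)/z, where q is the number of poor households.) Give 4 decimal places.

Incomes under z: €740, €1,740, €3,260, €4,340 (q = 4 of N = 6).
Shortfall ratios (z−y)/z: 0.8426, 0.6298, 0.3064, 0.0766; sum = 1.855319.
The income-gap ratio divides by q (the poor only): 1.855319 / 4 = 0.4638.

0.4638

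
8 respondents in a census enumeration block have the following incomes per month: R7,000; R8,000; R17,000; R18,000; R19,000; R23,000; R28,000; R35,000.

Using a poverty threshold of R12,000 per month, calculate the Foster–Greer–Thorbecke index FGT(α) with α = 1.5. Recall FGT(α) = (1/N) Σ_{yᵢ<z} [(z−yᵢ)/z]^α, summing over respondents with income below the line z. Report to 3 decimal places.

Poor units: R7,000, R8,000 (q = 2 of N = 8).
Gap ratios (z−y)/z: (12000−7000)/12000 = 0.4167; (12000−8000)/12000 = 0.3333.
Raised to α = 1.5: 0.26896; 0.19245.
Sum = 0.461407; FGT(1.5) = 0.461407 / 8 = 0.058.

0.058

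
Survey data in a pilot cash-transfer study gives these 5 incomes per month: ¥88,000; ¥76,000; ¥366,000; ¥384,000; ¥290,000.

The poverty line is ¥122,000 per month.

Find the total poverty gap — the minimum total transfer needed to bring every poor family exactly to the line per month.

¥80,000

Incomes under z: ¥76,000, ¥88,000 (q = 2 of N = 5).
Individual gaps: 122000−76000 = 46000; 122000−88000 = 34000.
Aggregate gap = ¥80,000.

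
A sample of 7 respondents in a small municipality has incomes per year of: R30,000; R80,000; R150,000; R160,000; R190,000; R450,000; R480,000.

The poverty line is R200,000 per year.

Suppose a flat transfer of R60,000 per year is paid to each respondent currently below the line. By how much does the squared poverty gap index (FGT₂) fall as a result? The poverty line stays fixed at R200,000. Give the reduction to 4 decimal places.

Before: below the line — R30,000, R80,000, R150,000, R160,000, R190,000; squared poverty gap index (FGT₂) = 0.169643.
After the R60,000 transfer: below the line — R90,000, R140,000; squared poverty gap index (FGT₂) = 0.056071.
Reduction = 0.169643 − 0.056071 = 0.1136.

0.1136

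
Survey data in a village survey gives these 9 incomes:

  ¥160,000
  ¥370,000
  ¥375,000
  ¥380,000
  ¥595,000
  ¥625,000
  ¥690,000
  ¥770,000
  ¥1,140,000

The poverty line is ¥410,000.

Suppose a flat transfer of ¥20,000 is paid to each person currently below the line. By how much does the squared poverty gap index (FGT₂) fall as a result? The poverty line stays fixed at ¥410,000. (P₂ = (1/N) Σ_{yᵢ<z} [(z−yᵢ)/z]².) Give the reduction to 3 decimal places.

0.008

Before: below the line — ¥160,000, ¥370,000, ¥375,000, ¥380,000; squared poverty gap index (FGT₂) = 0.04377.
After the ¥20,000 transfer: below the line — ¥180,000, ¥390,000, ¥395,000, ¥400,000; squared poverty gap index (FGT₂) = 0.03545.
Reduction = 0.04377 − 0.03545 = 0.008.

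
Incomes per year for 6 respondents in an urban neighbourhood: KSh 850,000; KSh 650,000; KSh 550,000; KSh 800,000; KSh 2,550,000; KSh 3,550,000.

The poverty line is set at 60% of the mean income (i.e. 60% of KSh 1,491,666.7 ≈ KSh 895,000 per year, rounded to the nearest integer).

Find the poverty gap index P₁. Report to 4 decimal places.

Below the line: KSh 550,000, KSh 650,000, KSh 800,000, KSh 850,000 (q = 4 of N = 6).
Gap ratios (z−y)/z: (895000−550000)/895000 = 0.3855; (895000−650000)/895000 = 0.2737; (895000−800000)/895000 = 0.1061; (895000−850000)/895000 = 0.0503.
Sum of shortfalls = 0.815642; P₁ averages over all N: 0.815642 / 6 = 0.1359.

0.1359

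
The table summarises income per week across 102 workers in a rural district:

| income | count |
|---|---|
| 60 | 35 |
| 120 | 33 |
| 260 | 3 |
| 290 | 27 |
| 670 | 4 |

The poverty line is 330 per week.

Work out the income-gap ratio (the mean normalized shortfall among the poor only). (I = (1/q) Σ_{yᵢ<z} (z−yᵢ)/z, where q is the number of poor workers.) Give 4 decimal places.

Below z: 35×60, 33×120, 3×260, 27×290 (q = 98 of N = 102).
Shortfall ratios (z−y)/z: 0.8182 (×35), 0.6364 (×33), 0.2121 (×3), 0.1212 (×27); sum = 53.545455.
The income-gap ratio divides by q (the poor only): 53.545455 / 98 = 0.5464.

0.5464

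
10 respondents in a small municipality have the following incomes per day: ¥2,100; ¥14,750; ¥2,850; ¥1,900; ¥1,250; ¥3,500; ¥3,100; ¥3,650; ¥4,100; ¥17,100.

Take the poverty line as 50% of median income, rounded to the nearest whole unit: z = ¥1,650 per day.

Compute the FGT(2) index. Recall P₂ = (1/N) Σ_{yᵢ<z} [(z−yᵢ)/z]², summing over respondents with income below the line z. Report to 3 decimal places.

Below z: ¥1,250 (q = 1 of N = 10).
Gap ratios (z−y)/z: (1650−1250)/1650 = 0.2424.
Squared: 0.0588.
Sum = 0.058770; P₂ = 0.058770 / 10 = 0.006.

0.006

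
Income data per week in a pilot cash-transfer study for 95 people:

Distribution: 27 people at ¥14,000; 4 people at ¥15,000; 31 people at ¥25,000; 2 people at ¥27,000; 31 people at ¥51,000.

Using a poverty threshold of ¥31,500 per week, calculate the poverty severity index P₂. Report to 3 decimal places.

0.114

Incomes under z: 27×¥14,000, 4×¥15,000, 31×¥25,000, 2×¥27,000 (q = 64 of N = 95).
Relative gaps: (31500−14000)/31500 = 0.5556 (×27); (31500−15000)/31500 = 0.5238 (×4); (31500−25000)/31500 = 0.2063 (×31); (31500−27000)/31500 = 0.1429 (×2).
Squared: 0.3086 (×27); 0.2744 (×4); 0.0426 (×31); 0.0204 (×2).
Sum = 10.791635; P₂ = 10.791635 / 95 = 0.114.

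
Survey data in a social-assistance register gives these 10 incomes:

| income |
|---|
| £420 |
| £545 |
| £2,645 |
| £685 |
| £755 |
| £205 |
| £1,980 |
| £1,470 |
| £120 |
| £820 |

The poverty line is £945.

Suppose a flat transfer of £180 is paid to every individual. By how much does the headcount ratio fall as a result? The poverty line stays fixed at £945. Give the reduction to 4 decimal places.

0.1000

Before: below the line — £120, £205, £420, £545, £685, £755, £820; headcount ratio = 0.700000.
After the £180 transfer: below the line — £300, £385, £600, £725, £865, £935; headcount ratio = 0.600000.
Reduction = 0.700000 − 0.600000 = 0.1000.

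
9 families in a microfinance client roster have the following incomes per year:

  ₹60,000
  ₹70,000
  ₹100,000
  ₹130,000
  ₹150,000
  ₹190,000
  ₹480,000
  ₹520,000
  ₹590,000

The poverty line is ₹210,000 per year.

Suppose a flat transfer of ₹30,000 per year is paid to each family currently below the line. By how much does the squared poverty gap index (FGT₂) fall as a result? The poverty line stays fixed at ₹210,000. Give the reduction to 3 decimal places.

Before: below the line — ₹60,000, ₹70,000, ₹100,000, ₹130,000, ₹150,000, ₹190,000; squared poverty gap index (FGT₂) = 0.16276.
After the ₹30,000 transfer: below the line — ₹90,000, ₹100,000, ₹130,000, ₹160,000, ₹180,000; squared poverty gap index (FGT₂) = 0.09146.
Reduction = 0.16276 − 0.09146 = 0.071.

0.071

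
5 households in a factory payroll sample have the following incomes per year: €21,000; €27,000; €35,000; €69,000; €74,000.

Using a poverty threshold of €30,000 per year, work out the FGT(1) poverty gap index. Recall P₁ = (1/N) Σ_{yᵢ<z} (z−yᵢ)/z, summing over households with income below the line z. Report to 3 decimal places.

Below the line: €21,000, €27,000 (q = 2 of N = 5).
Shortfall ratios: (30000−21000)/30000 = 0.3000; (30000−27000)/30000 = 0.1000.
Σ = 0.400000. Dividing by the full population N = 5 gives P₁ = 0.080.

0.080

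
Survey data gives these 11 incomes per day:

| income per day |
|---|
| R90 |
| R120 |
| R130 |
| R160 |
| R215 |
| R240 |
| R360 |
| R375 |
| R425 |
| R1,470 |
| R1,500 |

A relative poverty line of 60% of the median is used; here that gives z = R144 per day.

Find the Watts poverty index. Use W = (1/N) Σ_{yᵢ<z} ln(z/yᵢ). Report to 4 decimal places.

Incomes under z: R90, R120, R130 (q = 3 of N = 11).
Log shortfalls: ln(144/90) = 0.4700; ln(144/120) = 0.1823; ln(144/130) = 0.1023.
W = 0.754604 / 11 = 0.0686.

0.0686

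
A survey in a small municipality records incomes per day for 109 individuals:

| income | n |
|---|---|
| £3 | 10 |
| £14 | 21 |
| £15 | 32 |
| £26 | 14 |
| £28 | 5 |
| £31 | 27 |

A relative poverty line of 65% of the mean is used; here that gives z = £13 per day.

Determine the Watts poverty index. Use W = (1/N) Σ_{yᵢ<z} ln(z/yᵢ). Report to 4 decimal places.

0.1345

Below z: 10×£3 (q = 10 of N = 109).
ln(z/y) terms: ln(13/3) = 1.4663 (×10).
W = 14.663371 / 109 = 0.1345.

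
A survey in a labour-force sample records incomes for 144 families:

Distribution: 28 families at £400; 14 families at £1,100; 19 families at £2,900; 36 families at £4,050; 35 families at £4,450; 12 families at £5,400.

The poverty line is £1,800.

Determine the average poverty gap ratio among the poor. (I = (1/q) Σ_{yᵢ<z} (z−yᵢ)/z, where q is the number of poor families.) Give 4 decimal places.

Incomes under z: 28×£400, 14×£1,100 (q = 42 of N = 144).
Shortfall ratios (z−y)/z: 0.7778 (×28), 0.3889 (×14); sum = 27.222222.
The income-gap ratio divides by q (the poor only): 27.222222 / 42 = 0.6481.

0.6481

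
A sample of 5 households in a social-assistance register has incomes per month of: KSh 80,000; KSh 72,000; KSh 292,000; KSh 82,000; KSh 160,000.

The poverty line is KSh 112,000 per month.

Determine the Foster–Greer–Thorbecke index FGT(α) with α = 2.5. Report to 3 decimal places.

Poor units: KSh 72,000, KSh 80,000, KSh 82,000 (q = 3 of N = 5).
Relative gaps: (112000−72000)/112000 = 0.3571; (112000−80000)/112000 = 0.2857; (112000−82000)/112000 = 0.2679.
Raised to α = 2.5: 0.07623; 0.04363; 0.03713.
Sum = 0.156994; FGT(2.5) = 0.156994 / 5 = 0.031.

0.031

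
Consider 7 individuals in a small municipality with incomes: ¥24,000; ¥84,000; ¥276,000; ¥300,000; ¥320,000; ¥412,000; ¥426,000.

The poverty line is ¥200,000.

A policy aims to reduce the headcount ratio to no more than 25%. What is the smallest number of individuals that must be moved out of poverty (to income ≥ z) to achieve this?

1

2 of the 7 individuals are poor, so H = 2/7 = 0.286.
A headcount ratio of at most 25% allows at most ⌊0.25 × 7⌋ = 1 poor individuals.
So at least 2 − 1 = 1 must be lifted.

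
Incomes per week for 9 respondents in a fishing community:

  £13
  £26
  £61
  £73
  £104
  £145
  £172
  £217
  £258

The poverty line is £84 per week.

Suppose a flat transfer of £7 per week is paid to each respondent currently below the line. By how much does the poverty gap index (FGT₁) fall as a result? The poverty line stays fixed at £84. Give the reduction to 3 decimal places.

Before: below the line — £13, £26, £61, £73; poverty gap index (FGT₁) = 0.21561.
After the £7 transfer: below the line — £20, £33, £68, £80; poverty gap index (FGT₁) = 0.17857.
Reduction = 0.21561 − 0.17857 = 0.037.

0.037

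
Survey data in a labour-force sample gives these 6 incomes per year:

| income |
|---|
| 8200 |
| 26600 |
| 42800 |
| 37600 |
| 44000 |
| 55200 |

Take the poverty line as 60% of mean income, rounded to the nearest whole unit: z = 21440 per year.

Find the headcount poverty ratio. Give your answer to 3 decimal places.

0.167

1 of the 6 households have income below 21440.
H = 1/6 = 0.167.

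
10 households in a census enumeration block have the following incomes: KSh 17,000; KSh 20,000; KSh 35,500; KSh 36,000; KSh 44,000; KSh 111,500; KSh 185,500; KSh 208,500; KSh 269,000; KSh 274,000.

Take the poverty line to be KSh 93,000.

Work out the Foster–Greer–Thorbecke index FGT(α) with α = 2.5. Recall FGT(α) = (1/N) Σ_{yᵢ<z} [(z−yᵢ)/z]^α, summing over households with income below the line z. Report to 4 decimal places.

Below the line: KSh 17,000, KSh 20,000, KSh 35,500, KSh 36,000, KSh 44,000 (q = 5 of N = 10).
Gap ratios (z−y)/z: (93000−17000)/93000 = 0.8172; (93000−20000)/93000 = 0.7849; (93000−35500)/93000 = 0.6183; (93000−36000)/93000 = 0.6129; (93000−44000)/93000 = 0.5269.
Raised to α = 2.5: 0.60371; 0.54588; 0.30058; 0.29409; 0.20150.
Sum = 1.945766; FGT(2.5) = 1.945766 / 10 = 0.1946.

0.1946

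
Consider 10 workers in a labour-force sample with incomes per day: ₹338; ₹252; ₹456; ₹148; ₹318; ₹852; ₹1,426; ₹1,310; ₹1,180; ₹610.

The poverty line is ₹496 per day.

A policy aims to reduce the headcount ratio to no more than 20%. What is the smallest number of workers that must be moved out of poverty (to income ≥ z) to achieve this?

3

Currently q = 5 of N = 10 are below the line (H = 0.500).
A headcount ratio of at most 20% allows at most ⌊0.20 × 10⌋ = 2 poor workers.
So at least 5 − 2 = 3 must be lifted.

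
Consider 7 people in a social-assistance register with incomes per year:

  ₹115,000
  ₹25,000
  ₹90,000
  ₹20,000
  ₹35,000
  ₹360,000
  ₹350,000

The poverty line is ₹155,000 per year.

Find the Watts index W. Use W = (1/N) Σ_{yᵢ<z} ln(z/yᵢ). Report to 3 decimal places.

0.886

Incomes under z: ₹20,000, ₹25,000, ₹35,000, ₹90,000, ₹115,000 (q = 5 of N = 7).
Log gaps: ln(155000/20000) = 2.0477; ln(155000/25000) = 1.8245; ln(155000/35000) = 1.4881; ln(155000/90000) = 0.5436; ln(155000/115000) = 0.2985.
W = 6.202428 / 7 = 0.886.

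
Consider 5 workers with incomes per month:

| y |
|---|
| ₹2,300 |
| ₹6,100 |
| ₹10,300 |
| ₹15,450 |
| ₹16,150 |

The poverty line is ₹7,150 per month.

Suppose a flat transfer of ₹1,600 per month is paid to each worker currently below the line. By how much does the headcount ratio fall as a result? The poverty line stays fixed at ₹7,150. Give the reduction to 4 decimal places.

0.2000

Before: below the line — ₹2,300, ₹6,100; headcount ratio = 0.400000.
After the ₹1,600 transfer: below the line — ₹3,900; headcount ratio = 0.200000.
Reduction = 0.400000 − 0.200000 = 0.2000.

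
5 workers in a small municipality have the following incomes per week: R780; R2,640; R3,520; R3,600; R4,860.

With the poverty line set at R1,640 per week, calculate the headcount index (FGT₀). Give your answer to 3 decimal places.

1 of the 5 workers have income below R1,640.
H = 1/5 = 0.200.

0.200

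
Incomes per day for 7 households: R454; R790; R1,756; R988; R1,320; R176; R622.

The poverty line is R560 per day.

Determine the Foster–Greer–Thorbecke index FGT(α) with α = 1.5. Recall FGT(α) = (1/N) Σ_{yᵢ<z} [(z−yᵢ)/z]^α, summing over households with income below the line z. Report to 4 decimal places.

0.0929

Below the line: R176, R454 (q = 2 of N = 7).
Gap ratios (z−y)/z: (560−176)/560 = 0.6857; (560−454)/560 = 0.1893.
Raised to α = 1.5: 0.56783; 0.08235.
Sum = 0.650178; FGT(1.5) = 0.650178 / 7 = 0.0929.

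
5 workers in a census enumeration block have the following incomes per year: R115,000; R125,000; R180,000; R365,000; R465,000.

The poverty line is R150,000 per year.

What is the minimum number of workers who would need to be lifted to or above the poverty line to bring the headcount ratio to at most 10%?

2 of the 5 workers are poor, so H = 2/5 = 0.400.
A headcount ratio of at most 10% allows at most ⌊0.10 × 5⌋ = 0 poor workers.
So at least 2 − 0 = 2 must be lifted.

2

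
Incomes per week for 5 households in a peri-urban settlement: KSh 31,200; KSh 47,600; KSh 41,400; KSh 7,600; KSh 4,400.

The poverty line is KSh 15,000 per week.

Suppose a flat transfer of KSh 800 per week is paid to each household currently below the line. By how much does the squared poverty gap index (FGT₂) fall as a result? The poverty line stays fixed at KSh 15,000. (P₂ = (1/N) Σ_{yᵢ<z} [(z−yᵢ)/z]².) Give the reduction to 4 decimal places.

0.0245

Before: below the line — KSh 4,400, KSh 7,600; squared poverty gap index (FGT₂) = 0.148551.
After the KSh 800 transfer: below the line — KSh 5,200, KSh 8,400; squared poverty gap index (FGT₂) = 0.124089.
Reduction = 0.148551 − 0.124089 = 0.0245.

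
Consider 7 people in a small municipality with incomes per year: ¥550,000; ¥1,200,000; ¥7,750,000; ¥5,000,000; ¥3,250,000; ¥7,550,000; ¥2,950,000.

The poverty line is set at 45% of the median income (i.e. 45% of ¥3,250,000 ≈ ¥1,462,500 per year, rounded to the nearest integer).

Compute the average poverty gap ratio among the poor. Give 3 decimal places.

Below z: ¥550,000, ¥1,200,000 (q = 2 of N = 7).
Relative gaps: 0.6239, 0.1795; sum = 0.803419.
I averages over the q = 2 poor units only: 0.803419 / 2 = 0.402.

0.402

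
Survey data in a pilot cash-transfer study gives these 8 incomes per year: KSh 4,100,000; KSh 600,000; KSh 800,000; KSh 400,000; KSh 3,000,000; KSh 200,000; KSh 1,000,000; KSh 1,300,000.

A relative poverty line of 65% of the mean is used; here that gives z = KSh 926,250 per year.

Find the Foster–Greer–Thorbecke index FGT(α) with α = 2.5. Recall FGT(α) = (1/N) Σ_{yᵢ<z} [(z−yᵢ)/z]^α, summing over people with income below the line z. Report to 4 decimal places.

Poor units: KSh 200,000, KSh 400,000, KSh 600,000, KSh 800,000 (q = 4 of N = 8).
Relative gaps: (926250−200000)/926250 = 0.7841; (926250−400000)/926250 = 0.5682; (926250−600000)/926250 = 0.3522; (926250−800000)/926250 = 0.1363.
Raised to α = 2.5: 0.54437; 0.24331; 0.07363; 0.00686.
Sum = 0.868170; FGT(2.5) = 0.868170 / 8 = 0.1085.

0.1085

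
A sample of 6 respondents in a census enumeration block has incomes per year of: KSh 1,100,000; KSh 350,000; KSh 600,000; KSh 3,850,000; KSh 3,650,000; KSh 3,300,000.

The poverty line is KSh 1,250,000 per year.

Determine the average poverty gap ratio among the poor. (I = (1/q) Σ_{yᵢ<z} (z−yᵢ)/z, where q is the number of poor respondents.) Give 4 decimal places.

Below the line: KSh 350,000, KSh 600,000, KSh 1,100,000 (q = 3 of N = 6).
Relative gaps: 0.7200, 0.5200, 0.1200; sum = 1.360000.
The income-gap ratio divides by q (the poor only): 1.360000 / 3 = 0.4533.

0.4533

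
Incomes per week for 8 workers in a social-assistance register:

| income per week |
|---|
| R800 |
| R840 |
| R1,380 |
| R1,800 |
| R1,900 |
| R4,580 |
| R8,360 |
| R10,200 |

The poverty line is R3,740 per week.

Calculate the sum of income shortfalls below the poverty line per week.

Incomes under z: R800, R840, R1,380, R1,800, R1,900 (q = 5 of N = 8).
Individual gaps: 3740−800 = 2940; 3740−840 = 2900; 3740−1380 = 2360; 3740−1800 = 1940; 3740−1900 = 1840.
Aggregate gap = R11,980.

R11,980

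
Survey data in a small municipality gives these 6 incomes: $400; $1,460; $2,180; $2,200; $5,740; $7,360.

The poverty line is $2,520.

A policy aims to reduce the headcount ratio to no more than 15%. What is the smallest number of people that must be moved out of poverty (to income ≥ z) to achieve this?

4

Currently q = 4 of N = 6 are below the line (H = 0.667).
A headcount ratio of at most 15% allows at most ⌊0.15 × 6⌋ = 0 poor people.
So at least 4 − 0 = 4 must be lifted.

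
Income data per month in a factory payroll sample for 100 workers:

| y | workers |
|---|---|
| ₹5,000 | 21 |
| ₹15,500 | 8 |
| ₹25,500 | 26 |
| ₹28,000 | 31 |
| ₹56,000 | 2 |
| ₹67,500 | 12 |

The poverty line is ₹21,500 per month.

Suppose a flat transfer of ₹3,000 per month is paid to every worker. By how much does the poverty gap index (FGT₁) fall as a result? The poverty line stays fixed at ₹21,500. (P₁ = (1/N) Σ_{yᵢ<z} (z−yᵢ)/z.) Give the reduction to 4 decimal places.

0.0405

Before: below the line — 21×₹5,000, 8×₹15,500; poverty gap index (FGT₁) = 0.183488.
After the ₹3,000 transfer: below the line — 21×₹8,000, 8×₹18,500; poverty gap index (FGT₁) = 0.143023.
Reduction = 0.183488 − 0.143023 = 0.0405.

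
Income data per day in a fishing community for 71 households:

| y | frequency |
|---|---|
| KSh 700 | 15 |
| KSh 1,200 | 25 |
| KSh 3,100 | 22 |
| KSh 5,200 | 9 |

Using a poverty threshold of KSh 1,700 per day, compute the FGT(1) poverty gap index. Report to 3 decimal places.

0.228

Below the line: 15×KSh 700, 25×KSh 1,200 (q = 40 of N = 71).
Shortfall ratios: (1700−700)/1700 = 0.5882 (×15); (1700−1200)/1700 = 0.2941 (×25).
Σ = 16.176471. Dividing by the full population N = 71 gives P₁ = 0.228.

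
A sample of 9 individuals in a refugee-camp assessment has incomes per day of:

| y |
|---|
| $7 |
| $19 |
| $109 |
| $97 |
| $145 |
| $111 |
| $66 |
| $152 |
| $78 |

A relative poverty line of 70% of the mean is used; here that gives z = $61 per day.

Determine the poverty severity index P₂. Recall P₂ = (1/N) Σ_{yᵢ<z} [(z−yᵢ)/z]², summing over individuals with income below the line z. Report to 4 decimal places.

0.1397

Poor units: $7, $19 (q = 2 of N = 9).
Normalized shortfalls: (61−7)/61 = 0.8852; (61−19)/61 = 0.6885.
Squared: 0.7837; 0.4741.
Sum = 1.257726; P₂ = 1.257726 / 9 = 0.1397.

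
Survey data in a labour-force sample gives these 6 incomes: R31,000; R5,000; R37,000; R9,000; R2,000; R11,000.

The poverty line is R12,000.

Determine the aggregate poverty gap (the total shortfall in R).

Incomes under z: R2,000, R5,000, R9,000, R11,000 (q = 4 of N = 6).
Individual gaps: 12000−2000 = 10000; 12000−5000 = 7000; 12000−9000 = 3000; 12000−11000 = 1000.
Aggregate gap = R21,000.

R21,000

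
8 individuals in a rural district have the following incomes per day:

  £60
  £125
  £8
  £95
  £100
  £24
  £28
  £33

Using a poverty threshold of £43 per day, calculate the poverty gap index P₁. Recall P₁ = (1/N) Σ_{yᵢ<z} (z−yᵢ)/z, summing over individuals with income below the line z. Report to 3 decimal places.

0.230

Below z: £8, £24, £28, £33 (q = 4 of N = 8).
Gap ratios (z−y)/z: (43−8)/43 = 0.8140; (43−24)/43 = 0.4419; (43−28)/43 = 0.3488; (43−33)/43 = 0.2326.
Sum of shortfalls = 1.837209; P₁ averages over all N: 1.837209 / 8 = 0.230.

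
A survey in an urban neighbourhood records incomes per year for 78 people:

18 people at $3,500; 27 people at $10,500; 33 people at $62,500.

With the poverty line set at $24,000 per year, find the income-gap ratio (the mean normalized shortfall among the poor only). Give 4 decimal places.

0.6792

Incomes under z: 18×$3,500, 27×$10,500 (q = 45 of N = 78).
Relative gaps: 0.8542 (×18), 0.5625 (×27); sum = 30.562500.
The income-gap ratio divides by q (the poor only): 30.562500 / 45 = 0.6792.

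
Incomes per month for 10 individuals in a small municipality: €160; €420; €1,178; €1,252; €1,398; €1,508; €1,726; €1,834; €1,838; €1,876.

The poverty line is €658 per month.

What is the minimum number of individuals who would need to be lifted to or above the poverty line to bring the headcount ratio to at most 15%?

Currently q = 2 of N = 10 are below the line (H = 0.200).
A headcount ratio of at most 15% allows at most ⌊0.15 × 10⌋ = 1 poor individuals.
So at least 2 − 1 = 1 must be lifted.

1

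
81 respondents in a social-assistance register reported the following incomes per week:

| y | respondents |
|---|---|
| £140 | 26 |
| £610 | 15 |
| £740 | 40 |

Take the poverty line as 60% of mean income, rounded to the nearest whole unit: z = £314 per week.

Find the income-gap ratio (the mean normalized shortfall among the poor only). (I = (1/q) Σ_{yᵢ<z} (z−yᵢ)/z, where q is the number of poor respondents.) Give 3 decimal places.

0.554

Poor units: 26×£140 (q = 26 of N = 81).
Shortfall ratios (z−y)/z: 0.5541 (×26); sum = 14.407643.
I averages over the q = 26 poor units only: 14.407643 / 26 = 0.554.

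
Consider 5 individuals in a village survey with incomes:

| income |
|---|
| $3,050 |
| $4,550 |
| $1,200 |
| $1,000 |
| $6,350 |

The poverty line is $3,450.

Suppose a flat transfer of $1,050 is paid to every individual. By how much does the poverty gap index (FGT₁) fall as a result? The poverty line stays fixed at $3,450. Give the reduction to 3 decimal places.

Before: below the line — $1,000, $1,200, $3,050; poverty gap index (FGT₁) = 0.29565.
After the $1,050 transfer: below the line — $2,050, $2,250; poverty gap index (FGT₁) = 0.15072.
Reduction = 0.29565 − 0.15072 = 0.145.

0.145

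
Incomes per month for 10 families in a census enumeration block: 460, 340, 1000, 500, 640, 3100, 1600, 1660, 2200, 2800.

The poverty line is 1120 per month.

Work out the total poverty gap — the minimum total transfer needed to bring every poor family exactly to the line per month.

Below the line: 340, 460, 500, 640, 1000 (q = 5 of N = 10).
Individual gaps: 1120−340 = 780; 1120−460 = 660; 1120−500 = 620; 1120−640 = 480; 1120−1000 = 120.
Aggregate gap = 2660.

2660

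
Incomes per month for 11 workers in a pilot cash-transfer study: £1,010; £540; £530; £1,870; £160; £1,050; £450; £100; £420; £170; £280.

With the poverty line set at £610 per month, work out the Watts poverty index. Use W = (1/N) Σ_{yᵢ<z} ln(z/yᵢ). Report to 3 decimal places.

Below z: £100, £160, £170, £280, £420, £450, £530, £540 (q = 8 of N = 11).
Log shortfalls: ln(610/100) = 1.8083; ln(610/160) = 1.3383; ln(610/170) = 1.2777; ln(610/280) = 0.7787; ln(610/420) = 0.3732; ln(610/450) = 0.3042; ln(610/530) = 0.1406; ln(610/540) = 0.1219.
W = 6.142791 / 11 = 0.558.

0.558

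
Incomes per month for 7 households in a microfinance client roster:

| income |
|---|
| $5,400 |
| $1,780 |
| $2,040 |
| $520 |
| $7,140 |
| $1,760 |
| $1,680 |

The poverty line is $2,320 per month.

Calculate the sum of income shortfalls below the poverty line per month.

Incomes under z: $520, $1,680, $1,760, $1,780, $2,040 (q = 5 of N = 7).
Individual gaps: 2320−520 = 1800; 2320−1680 = 640; 2320−1760 = 560; 2320−1780 = 540; 2320−2040 = 280.
Aggregate gap = $3,820.

$3,820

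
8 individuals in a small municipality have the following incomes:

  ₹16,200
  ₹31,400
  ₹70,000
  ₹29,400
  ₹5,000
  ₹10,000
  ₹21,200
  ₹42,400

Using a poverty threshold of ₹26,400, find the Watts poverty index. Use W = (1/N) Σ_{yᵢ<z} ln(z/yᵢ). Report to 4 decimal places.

0.4178

Poor units: ₹5,000, ₹10,000, ₹16,200, ₹21,200 (q = 4 of N = 8).
Log shortfalls: ln(26400/5000) = 1.6639; ln(26400/10000) = 0.9708; ln(26400/16200) = 0.4884; ln(26400/21200) = 0.2194.
W = 3.342421 / 8 = 0.4178.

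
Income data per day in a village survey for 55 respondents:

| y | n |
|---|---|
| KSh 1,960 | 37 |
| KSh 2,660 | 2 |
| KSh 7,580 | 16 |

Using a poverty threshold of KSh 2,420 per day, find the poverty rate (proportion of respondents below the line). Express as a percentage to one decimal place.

37 of the 55 respondents have income below KSh 2,420.
H = 37/55 = 67.3%.

67.3%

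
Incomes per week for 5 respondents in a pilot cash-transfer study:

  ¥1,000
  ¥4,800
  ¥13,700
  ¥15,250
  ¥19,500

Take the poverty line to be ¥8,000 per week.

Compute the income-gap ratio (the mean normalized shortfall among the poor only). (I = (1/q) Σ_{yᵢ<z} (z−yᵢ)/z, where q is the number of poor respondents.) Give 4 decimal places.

Incomes under z: ¥1,000, ¥4,800 (q = 2 of N = 5).
Relative gaps: 0.8750, 0.4000; sum = 1.275000.
I averages over the q = 2 poor units only: 1.275000 / 2 = 0.6375.

0.6375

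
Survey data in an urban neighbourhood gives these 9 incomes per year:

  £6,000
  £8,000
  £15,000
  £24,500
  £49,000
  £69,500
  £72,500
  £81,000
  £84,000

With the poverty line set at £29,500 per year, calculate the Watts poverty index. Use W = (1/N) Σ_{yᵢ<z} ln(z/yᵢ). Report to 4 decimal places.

Incomes under z: £6,000, £8,000, £15,000, £24,500 (q = 4 of N = 9).
Log shortfalls: ln(29500/6000) = 1.5926; ln(29500/8000) = 1.3049; ln(29500/15000) = 0.6763; ln(29500/24500) = 0.1857.
W = 3.759637 / 9 = 0.4177.

0.4177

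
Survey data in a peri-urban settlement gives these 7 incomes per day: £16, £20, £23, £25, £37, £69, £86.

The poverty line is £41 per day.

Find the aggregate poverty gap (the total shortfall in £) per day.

£84

Poor units: £16, £20, £23, £25, £37 (q = 5 of N = 7).
Individual gaps: 41−16 = 25; 41−20 = 21; 41−23 = 18; 41−25 = 16; 41−37 = 4.
Aggregate gap = £84.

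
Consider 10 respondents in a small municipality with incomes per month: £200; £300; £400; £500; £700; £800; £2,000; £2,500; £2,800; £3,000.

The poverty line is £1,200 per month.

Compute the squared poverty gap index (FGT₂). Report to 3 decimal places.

0.233

Poor units: £200, £300, £400, £500, £700, £800 (q = 6 of N = 10).
Relative gaps: (1200−200)/1200 = 0.8333; (1200−300)/1200 = 0.7500; (1200−400)/1200 = 0.6667; (1200−500)/1200 = 0.5833; (1200−700)/1200 = 0.4167; (1200−800)/1200 = 0.3333.
Squared: 0.6944; 0.5625; 0.4444; 0.3403; 0.1736; 0.1111.
Sum = 2.326389; P₂ = 2.326389 / 10 = 0.233.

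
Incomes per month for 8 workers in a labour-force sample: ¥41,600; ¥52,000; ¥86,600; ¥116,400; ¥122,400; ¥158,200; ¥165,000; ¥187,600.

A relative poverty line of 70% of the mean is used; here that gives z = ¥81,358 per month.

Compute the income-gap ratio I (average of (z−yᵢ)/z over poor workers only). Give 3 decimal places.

0.425

Below z: ¥41,600, ¥52,000 (q = 2 of N = 8).
Shortfall ratios (z−y)/z: 0.4887, 0.3608; sum = 0.849529.
I averages over the q = 2 poor units only: 0.849529 / 2 = 0.425.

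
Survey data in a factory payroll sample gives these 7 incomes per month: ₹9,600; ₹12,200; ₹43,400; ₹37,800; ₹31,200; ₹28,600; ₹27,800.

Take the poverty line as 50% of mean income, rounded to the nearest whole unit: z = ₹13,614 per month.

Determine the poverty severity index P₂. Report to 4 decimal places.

Below z: ₹9,600, ₹12,200 (q = 2 of N = 7).
Relative gaps: (13614−9600)/13614 = 0.2948; (13614−12200)/13614 = 0.1039.
Squared: 0.0869; 0.0108.
Sum = 0.097720; P₂ = 0.097720 / 7 = 0.0140.

0.0140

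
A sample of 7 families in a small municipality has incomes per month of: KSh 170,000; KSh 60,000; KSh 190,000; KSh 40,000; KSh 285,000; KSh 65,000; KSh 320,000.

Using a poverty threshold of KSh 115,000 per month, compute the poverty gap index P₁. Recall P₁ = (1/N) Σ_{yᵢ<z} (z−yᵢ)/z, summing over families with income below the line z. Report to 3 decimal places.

0.224

Below the line: KSh 40,000, KSh 60,000, KSh 65,000 (q = 3 of N = 7).
Relative gaps: (115000−40000)/115000 = 0.6522; (115000−60000)/115000 = 0.4783; (115000−65000)/115000 = 0.4348.
Sum of shortfalls = 1.565217; P₁ averages over all N: 1.565217 / 7 = 0.224.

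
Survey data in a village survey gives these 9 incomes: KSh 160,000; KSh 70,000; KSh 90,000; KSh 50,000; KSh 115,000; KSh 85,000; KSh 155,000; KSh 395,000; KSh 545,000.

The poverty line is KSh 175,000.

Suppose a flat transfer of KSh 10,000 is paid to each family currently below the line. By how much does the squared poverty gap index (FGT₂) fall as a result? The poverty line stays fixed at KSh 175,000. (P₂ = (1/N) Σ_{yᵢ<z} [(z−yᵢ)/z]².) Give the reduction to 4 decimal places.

Before: below the line — KSh 50,000, KSh 70,000, KSh 85,000, KSh 90,000, KSh 115,000, KSh 155,000, KSh 160,000; squared poverty gap index (FGT₂) = 0.167619.
After the KSh 10,000 transfer: below the line — KSh 60,000, KSh 80,000, KSh 95,000, KSh 100,000, KSh 125,000, KSh 165,000, KSh 170,000; squared poverty gap index (FGT₂) = 0.133878.
Reduction = 0.167619 − 0.133878 = 0.0337.

0.0337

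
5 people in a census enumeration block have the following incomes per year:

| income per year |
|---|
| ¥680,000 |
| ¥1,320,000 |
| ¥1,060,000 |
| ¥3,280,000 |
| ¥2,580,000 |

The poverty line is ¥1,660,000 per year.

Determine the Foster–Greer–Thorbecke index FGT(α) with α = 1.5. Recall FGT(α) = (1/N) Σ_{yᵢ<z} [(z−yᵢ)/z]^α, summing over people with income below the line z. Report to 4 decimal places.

Incomes under z: ¥680,000, ¥1,060,000, ¥1,320,000 (q = 3 of N = 5).
Gap ratios (z−y)/z: (1660000−680000)/1660000 = 0.5904; (1660000−1060000)/1660000 = 0.3614; (1660000−1320000)/1660000 = 0.2048.
Raised to α = 1.5: 0.45360; 0.21730; 0.09269.
Sum = 0.763602; FGT(1.5) = 0.763602 / 5 = 0.1527.

0.1527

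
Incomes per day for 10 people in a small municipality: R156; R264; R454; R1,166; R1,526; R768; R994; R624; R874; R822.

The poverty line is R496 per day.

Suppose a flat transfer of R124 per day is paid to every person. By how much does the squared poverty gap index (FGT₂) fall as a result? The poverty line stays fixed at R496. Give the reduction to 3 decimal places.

0.046

Before: below the line — R156, R264, R454; squared poverty gap index (FGT₂) = 0.06958.
After the R124 transfer: below the line — R280, R388; squared poverty gap index (FGT₂) = 0.02371.
Reduction = 0.06958 − 0.02371 = 0.046.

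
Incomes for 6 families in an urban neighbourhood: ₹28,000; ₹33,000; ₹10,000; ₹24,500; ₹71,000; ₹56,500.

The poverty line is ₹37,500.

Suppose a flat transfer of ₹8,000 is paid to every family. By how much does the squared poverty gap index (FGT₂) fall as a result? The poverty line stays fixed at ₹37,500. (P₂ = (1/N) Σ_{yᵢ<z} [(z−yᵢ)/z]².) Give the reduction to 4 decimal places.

Before: below the line — ₹10,000, ₹24,500, ₹28,000, ₹33,000; squared poverty gap index (FGT₂) = 0.122756.
After the ₹8,000 transfer: below the line — ₹18,000, ₹32,500, ₹36,000; squared poverty gap index (FGT₂) = 0.048296.
Reduction = 0.122756 − 0.048296 = 0.0745.

0.0745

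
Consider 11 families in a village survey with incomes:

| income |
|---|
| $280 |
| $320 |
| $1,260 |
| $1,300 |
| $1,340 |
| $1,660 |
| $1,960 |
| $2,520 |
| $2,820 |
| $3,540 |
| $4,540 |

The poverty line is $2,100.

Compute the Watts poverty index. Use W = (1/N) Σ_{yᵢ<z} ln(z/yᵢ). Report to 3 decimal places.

Below the line: $280, $320, $1,260, $1,300, $1,340, $1,660, $1,960 (q = 7 of N = 11).
Log gaps: ln(2100/280) = 2.0149; ln(2100/320) = 1.8814; ln(2100/1260) = 0.5108; ln(2100/1300) = 0.4796; ln(2100/1340) = 0.4493; ln(2100/1660) = 0.2351; ln(2100/1960) = 0.0690.
W = 5.640054 / 11 = 0.513.

0.513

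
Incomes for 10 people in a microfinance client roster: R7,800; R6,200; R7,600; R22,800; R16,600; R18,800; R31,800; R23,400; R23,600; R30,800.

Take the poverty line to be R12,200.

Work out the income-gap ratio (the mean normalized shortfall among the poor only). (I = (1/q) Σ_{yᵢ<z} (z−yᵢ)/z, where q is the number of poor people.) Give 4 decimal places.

0.4098

Incomes under z: R6,200, R7,600, R7,800 (q = 3 of N = 10).
Relative gaps: 0.4918, 0.3770, 0.3607; sum = 1.229508.
The income-gap ratio divides by q (the poor only): 1.229508 / 3 = 0.4098.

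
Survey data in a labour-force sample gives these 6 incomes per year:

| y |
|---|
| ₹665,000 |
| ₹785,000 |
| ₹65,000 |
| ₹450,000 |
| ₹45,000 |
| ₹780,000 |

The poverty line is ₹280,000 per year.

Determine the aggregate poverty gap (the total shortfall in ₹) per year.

Incomes under z: ₹45,000, ₹65,000 (q = 2 of N = 6).
Individual gaps: 280000−45000 = 235000; 280000−65000 = 215000.
Aggregate gap = ₹450,000.

₹450,000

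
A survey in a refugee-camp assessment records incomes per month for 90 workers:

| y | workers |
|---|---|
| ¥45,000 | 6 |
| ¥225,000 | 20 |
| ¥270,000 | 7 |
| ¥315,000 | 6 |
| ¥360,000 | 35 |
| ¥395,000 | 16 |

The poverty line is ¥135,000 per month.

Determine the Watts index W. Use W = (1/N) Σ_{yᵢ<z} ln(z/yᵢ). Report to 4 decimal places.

0.0732

Poor units: 6×¥45,000 (q = 6 of N = 90).
Log shortfalls: ln(135000/45000) = 1.0986 (×6).
W = 6.591674 / 90 = 0.0732.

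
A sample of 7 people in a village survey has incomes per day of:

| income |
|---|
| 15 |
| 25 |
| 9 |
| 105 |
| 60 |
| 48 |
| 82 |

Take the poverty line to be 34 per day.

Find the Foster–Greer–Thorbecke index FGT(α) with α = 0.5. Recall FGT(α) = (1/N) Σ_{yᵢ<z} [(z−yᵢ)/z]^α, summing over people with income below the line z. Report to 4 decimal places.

0.3028

Below z: 9, 15, 25 (q = 3 of N = 7).
Gap ratios (z−y)/z: (34−9)/34 = 0.7353; (34−15)/34 = 0.5588; (34−25)/34 = 0.2647.
Raised to α = 0.5: 0.85749; 0.74755; 0.51450.
Sum = 2.119534; FGT(0.5) = 2.119534 / 7 = 0.3028.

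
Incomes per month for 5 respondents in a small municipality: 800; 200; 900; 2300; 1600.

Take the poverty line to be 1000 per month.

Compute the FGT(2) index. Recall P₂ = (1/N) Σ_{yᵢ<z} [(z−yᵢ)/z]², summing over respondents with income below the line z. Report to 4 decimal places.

0.1380

Below the line: 200, 800, 900 (q = 3 of N = 5).
Relative gaps: (1000−200)/1000 = 0.8000; (1000−800)/1000 = 0.2000; (1000−900)/1000 = 0.1000.
Squared: 0.6400; 0.0400; 0.0100.
Sum = 0.690000; P₂ = 0.690000 / 5 = 0.1380.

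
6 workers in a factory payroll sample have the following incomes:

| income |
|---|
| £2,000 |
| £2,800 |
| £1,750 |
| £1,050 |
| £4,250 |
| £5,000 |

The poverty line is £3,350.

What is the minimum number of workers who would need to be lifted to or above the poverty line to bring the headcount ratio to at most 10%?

4

Currently q = 4 of N = 6 are below the line (H = 0.667).
A headcount ratio of at most 10% allows at most ⌊0.10 × 6⌋ = 0 poor workers.
So at least 4 − 0 = 4 must be lifted.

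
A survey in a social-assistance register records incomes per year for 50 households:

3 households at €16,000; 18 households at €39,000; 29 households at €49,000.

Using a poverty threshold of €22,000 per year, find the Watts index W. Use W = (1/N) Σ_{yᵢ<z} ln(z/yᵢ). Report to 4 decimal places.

Below z: 3×€16,000 (q = 3 of N = 50).
Log gaps: ln(22000/16000) = 0.3185 (×3).
W = 0.955361 / 50 = 0.0191.

0.0191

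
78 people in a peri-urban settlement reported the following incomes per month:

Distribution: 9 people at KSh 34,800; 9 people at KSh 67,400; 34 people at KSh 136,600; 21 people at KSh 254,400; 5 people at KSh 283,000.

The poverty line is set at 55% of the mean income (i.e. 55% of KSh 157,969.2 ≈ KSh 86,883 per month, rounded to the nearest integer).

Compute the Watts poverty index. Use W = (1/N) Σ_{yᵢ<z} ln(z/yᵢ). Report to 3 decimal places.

Poor units: 9×KSh 34,800, 9×KSh 67,400 (q = 18 of N = 78).
ln(z/y) terms: ln(86883/34800) = 0.9149 (×9); ln(86883/67400) = 0.2539 (×9).
W = 10.519761 / 78 = 0.135.

0.135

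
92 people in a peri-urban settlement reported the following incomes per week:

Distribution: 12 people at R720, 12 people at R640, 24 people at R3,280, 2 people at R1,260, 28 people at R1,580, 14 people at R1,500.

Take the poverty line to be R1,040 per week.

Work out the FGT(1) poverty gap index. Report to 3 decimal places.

Below the line: 12×R640, 12×R720 (q = 24 of N = 92).
Shortfall ratios: (1040−640)/1040 = 0.3846 (×12); (1040−720)/1040 = 0.3077 (×12).
Sum of shortfalls = 8.307692; P₁ averages over all N: 8.307692 / 92 = 0.090.

0.090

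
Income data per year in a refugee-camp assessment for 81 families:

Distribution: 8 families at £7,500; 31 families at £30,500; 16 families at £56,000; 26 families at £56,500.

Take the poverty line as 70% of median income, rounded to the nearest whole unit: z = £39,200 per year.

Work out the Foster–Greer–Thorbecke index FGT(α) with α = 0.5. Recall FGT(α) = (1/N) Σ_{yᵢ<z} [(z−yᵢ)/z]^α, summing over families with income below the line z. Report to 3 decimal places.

0.269

Poor units: 8×£7,500, 31×£30,500 (q = 39 of N = 81).
Normalized shortfalls: (39200−7500)/39200 = 0.8087 (×8); (39200−30500)/39200 = 0.2219 (×31).
Raised to α = 0.5: 0.89926 (×8); 0.47110 (×31).
Sum = 21.798319; FGT(0.5) = 21.798319 / 81 = 0.269.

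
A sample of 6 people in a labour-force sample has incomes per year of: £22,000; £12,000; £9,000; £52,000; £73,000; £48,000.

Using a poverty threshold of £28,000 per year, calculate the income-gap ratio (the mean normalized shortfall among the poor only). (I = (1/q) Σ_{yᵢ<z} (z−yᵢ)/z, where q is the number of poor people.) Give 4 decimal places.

0.4881

Below the line: £9,000, £12,000, £22,000 (q = 3 of N = 6).
Shortfall ratios (z−y)/z: 0.6786, 0.5714, 0.2143; sum = 1.464286.
I averages over the q = 3 poor units only: 1.464286 / 3 = 0.4881.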